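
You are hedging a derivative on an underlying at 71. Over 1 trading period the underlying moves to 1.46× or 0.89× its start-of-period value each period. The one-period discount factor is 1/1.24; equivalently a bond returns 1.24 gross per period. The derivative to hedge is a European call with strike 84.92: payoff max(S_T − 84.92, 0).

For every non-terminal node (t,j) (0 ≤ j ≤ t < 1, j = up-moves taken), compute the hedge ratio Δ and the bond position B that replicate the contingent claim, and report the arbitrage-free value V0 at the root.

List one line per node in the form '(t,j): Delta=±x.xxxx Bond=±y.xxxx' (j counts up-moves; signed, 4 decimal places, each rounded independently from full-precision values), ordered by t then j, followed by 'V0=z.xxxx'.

(0,0): Delta=0.4631 Bond=-23.5973
V0=9.2799

The replicating-portfolio and risk-neutral prices coincide; use p* = (1.24−0.89)/(1.46−0.89) = 0.6140 for the latter.
Terminal payoffs: V(1,0)=0.0000, V(1,1)=18.7400
Node (0,0) S=71.0000: V=(p*·18.7400+(1−p*)·0.0000)/1.24=9.2799; Δ=(18.7400−0.0000)/(103.6600−63.1900)=0.4631; B=V−Δ·S=-23.5973
Root portfolio cost Δ·71+B reproduces V0=9.2799.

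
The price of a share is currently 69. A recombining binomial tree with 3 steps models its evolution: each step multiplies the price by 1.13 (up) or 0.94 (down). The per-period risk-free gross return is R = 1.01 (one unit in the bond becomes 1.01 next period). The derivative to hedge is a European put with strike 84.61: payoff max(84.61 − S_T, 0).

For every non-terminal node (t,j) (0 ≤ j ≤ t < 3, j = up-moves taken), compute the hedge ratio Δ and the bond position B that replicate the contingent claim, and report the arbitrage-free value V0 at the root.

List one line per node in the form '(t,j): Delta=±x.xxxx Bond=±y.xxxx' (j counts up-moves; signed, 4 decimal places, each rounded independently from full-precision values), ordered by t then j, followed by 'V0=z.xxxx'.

Since d<R<u, set p* = (R−d)/(u−d) = 0.3684; price each node as the discounted p*-expectation of its children.
Terminal payoffs: V(3,0)=27.2997, V(3,1)=15.7157, V(3,2)=1.7903, V(3,3)=0.0000
  t=2,j=0: stock 60.9684 → up 68.8943 (V=15.7157), down 57.3103 (V=27.2997). Price 22.8039; hedge Δ=-1.0000, bond B=83.7723.
  t=2,j=1: stock 73.2918 → up 82.8197 (V=1.7903), down 68.8943 (V=15.7157). Price 10.4805; hedge Δ=-1.0000, bond B=83.7723.
  t=2,j=2: stock 88.1061 → up 99.5599 (V=0.0000), down 82.8197 (V=1.7903). Price 1.1195; hedge Δ=-0.1069, bond B=10.5420.
  t=1,j=0: stock 64.8600 → up 73.2918 (V=10.4805), down 60.9684 (V=22.8039). Price 18.0828; hedge Δ=-1.0000, bond B=82.9428.
  t=1,j=1: stock 77.9700 → up 88.1061 (V=1.1195), down 73.2918 (V=10.4805). Price 6.9621; hedge Δ=-0.6319, bond B=56.2304.
  t=0,j=0: stock 69.0000 → up 77.9700 (V=6.9621), down 64.8600 (V=18.0828). Price 13.8472; hedge Δ=-0.8483, bond B=72.3776.
Root portfolio cost Δ·69+B reproduces V0=13.8472.

(0,0): Delta=-0.8483 Bond=72.3776
(1,0): Delta=-1.0000 Bond=82.9428
(1,1): Delta=-0.6319 Bond=56.2304
(2,0): Delta=-1.0000 Bond=83.7723
(2,1): Delta=-1.0000 Bond=83.7723
(2,2): Delta=-0.1069 Bond=10.5420
V0=13.8472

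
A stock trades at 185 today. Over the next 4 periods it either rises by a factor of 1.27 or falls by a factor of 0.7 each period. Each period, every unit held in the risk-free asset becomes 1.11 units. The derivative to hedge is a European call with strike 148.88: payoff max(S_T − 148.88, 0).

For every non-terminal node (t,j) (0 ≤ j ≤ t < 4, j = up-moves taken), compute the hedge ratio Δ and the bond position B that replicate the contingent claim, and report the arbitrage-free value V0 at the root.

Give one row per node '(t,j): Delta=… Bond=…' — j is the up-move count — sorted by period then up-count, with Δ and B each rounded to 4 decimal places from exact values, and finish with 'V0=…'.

(0,0): Delta=0.9090 Bond=-77.5200
(1,0): Delta=0.6621 Bond=-54.0719
(1,1): Delta=0.9621 Bond=-98.5254
(2,0): Delta=0.0000 Bond=0.0000
(2,1): Delta=0.8045 Bond=-83.4421
(2,2): Delta=0.9960 Bond=-119.4787
(3,0): Delta=0.0000 Bond=0.0000
(3,1): Delta=0.0000 Bond=0.0000
(3,2): Delta=0.9776 Bond=-128.7655
(3,3): Delta=1.0000 Bond=-134.1261
V0=90.6484

Under the risk-neutral measure, an up-move has probability p* = (R−d)/(u−d) = 0.7193 and values discount at R = 1.11.
Terminal payoffs: V(4,0)=0.0000, V(4,1)=0.0000, V(4,2)=0.0000, V(4,3)=116.3856, V(4,4)=332.3876
Node (3,0) S=63.4550: V=(p*·0.0000+(1−p*)·0.0000)/1.11=0.0000; Δ=(0.0000−0.0000)/(80.5878−44.4185)=0.0000; B=V−Δ·S=0.0000
Node (3,1) S=115.1255: V=(p*·0.0000+(1−p*)·0.0000)/1.11=0.0000; Δ=(0.0000−0.0000)/(146.2094−80.5878)=0.0000; B=V−Δ·S=0.0000
Node (3,2) S=208.8706: V=(p*·116.3856+(1−p*)·0.0000)/1.11=75.4198; Δ=(116.3856−0.0000)/(265.2656−146.2094)=0.9776; B=V−Δ·S=-128.7655
Node (3,3) S=378.9509: V=(p*·332.3876+(1−p*)·116.3856)/1.11=244.8247; Δ=(332.3876−116.3856)/(481.2676−265.2656)=1.0000; B=V−Δ·S=-134.1261
Node (2,0) S=90.6500: V=(p*·0.0000+(1−p*)·0.0000)/1.11=0.0000; Δ=(0.0000−0.0000)/(115.1255−63.4550)=0.0000; B=V−Δ·S=0.0000
Node (2,1) S=164.4650: V=(p*·75.4198+(1−p*)·0.0000)/1.11=48.8733; Δ=(75.4198−0.0000)/(208.8706−115.1255)=0.8045; B=V−Δ·S=-83.4421
Node (2,2) S=298.3865: V=(p*·244.8247+(1−p*)·75.4198)/1.11=177.7229; Δ=(244.8247−75.4198)/(378.9509−208.8706)=0.9960; B=V−Δ·S=-119.4787
Node (1,0) S=129.5000: V=(p*·48.8733+(1−p*)·0.0000)/1.11=31.6707; Δ=(48.8733−0.0000)/(164.4650−90.6500)=0.6621; B=V−Δ·S=-54.0719
Node (1,1) S=234.9500: V=(p*·177.7229+(1−p*)·48.8733)/1.11=127.5267; Δ=(177.7229−48.8733)/(298.3865−164.4650)=0.9621; B=V−Δ·S=-98.5254
Node (0,0) S=185.0000: V=(p*·127.5267+(1−p*)·31.6707)/1.11=90.6484; Δ=(127.5267−31.6707)/(234.9500−129.5000)=0.9090; B=V−Δ·S=-77.5200
Root portfolio cost Δ·185+B reproduces V0=90.6484.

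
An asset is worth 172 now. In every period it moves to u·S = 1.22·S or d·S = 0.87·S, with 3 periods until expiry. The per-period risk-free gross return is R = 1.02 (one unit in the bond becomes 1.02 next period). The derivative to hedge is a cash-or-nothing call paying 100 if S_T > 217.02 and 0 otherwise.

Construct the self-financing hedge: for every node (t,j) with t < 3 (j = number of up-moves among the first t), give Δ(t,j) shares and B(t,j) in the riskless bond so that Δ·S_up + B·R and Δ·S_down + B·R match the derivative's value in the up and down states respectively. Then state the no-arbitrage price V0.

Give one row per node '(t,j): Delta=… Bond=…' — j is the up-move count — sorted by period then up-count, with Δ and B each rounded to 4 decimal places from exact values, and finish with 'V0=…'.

The replicating-portfolio and risk-neutral prices coincide; use p* = (1.02−0.87)/(1.22−0.87) = 0.4286 for the latter.
At expiry t=3: V(3,0)=0.0000, V(3,1)=0.0000, V(3,2)=100.0000, V(3,3)=100.0000
  t=2,j=0: stock 130.1868 → up 158.8279 (V=0.0000), down 113.2625 (V=0.0000). Price 0.0000; hedge Δ=0.0000, bond B=0.0000.
  t=2,j=1: stock 182.5608 → up 222.7242 (V=100.0000), down 158.8279 (V=0.0000). Price 42.0168; hedge Δ=1.5650, bond B=-243.6975.
  t=2,j=2: stock 256.0048 → up 312.3259 (V=100.0000), down 222.7242 (V=100.0000). Price 98.0392; hedge Δ=0.0000, bond B=98.0392.
  t=1,j=0: stock 149.6400 → up 182.5608 (V=42.0168), down 130.1868 (V=0.0000). Price 17.6541; hedge Δ=0.8022, bond B=-102.3939.
  t=1,j=1: stock 209.8400 → up 256.0048 (V=98.0392), down 182.5608 (V=42.0168). Price 64.7318; hedge Δ=0.7628, bond B=-95.3323.
  t=0,j=0: stock 172.0000 → up 209.8400 (V=64.7318), down 149.6400 (V=17.6541). Price 37.0885; hedge Δ=0.7820, bond B=-97.4191.
Check: Δ(0,0)·S0 + B(0,0) = 37.0885 = V0.

(0,0): Delta=0.7820 Bond=-97.4191
(1,0): Delta=0.8022 Bond=-102.3939
(1,1): Delta=0.7628 Bond=-95.3323
(2,0): Delta=0.0000 Bond=0.0000
(2,1): Delta=1.5650 Bond=-243.6975
(2,2): Delta=0.0000 Bond=98.0392
V0=37.0885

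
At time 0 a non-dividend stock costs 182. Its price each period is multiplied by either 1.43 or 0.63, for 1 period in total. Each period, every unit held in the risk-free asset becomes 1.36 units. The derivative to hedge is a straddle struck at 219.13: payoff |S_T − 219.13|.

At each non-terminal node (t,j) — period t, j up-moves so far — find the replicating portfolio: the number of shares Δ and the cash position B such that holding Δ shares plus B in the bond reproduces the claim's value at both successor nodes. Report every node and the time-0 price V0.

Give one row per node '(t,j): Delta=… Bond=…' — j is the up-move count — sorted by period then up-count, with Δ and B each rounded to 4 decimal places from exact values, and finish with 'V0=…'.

(0,0): Delta=-0.4350 Bond=113.4928
V0=34.3178

Under the risk-neutral measure, an up-move has probability p* = (R−d)/(u−d) = 0.9125 and values discount at R = 1.36.
Terminal payoffs: V(1,0)=104.4700, V(1,1)=41.1300
Node (0,0) S=182.0000: V=(p*·41.1300+(1−p*)·104.4700)/1.36=34.3178; Δ=(41.1300−104.4700)/(260.2600−114.6600)=-0.4350; B=V−Δ·S=113.4928
Self-financing check: at every node Δ·S+B equals the discounted successor values.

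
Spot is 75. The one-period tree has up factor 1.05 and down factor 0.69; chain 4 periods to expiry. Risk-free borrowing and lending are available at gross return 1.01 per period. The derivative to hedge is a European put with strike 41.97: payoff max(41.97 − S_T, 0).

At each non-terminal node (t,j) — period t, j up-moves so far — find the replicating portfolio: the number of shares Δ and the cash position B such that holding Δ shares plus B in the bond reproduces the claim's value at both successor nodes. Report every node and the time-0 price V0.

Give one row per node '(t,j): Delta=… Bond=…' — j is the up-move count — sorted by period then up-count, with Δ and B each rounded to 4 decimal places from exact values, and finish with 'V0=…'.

(0,0): Delta=-0.0411 Bond=3.3043
(1,0): Delta=-0.2543 Bond=14.3706
(1,1): Delta=-0.0235 Bond=1.9582
(2,0): Delta=-1.0000 Bond=41.1430
(2,1): Delta=-0.1930 Bond=11.1857
(2,2): Delta=-0.0096 Bond=0.8268
(3,0): Delta=-1.0000 Bond=41.5545
(3,1): Delta=-1.0000 Bond=41.5545
(3,2): Delta=-0.1267 Bond=7.5154
(3,3): Delta=0.0000 Bond=0.0000
V0=0.2255

No-arbitrage ⇒ martingale measure with p* = (R−d)/(u−d) = 0.8889.
Payoff layer (t=4): V(4,0)=24.9697, V(4,1)=16.0999, V(4,2)=2.6025, V(4,3)=0.0000, V(4,4)=0.0000
Node (3,0) S=24.6382: V=(p*·16.0999+(1−p*)·24.9697)/1.01=16.9163; Δ=(16.0999−24.9697)/(25.8701−17.0003)=-1.0000; B=V−Δ·S=41.5545
Node (3,1) S=37.4929: V=(p*·2.6025+(1−p*)·16.0999)/1.01=4.0616; Δ=(2.6025−16.0999)/(39.3675−25.8701)=-1.0000; B=V−Δ·S=41.5545
Node (3,2) S=57.0544: V=(p*·0.0000+(1−p*)·2.6025)/1.01=0.2863; Δ=(0.0000−2.6025)/(59.9071−39.3675)=-0.1267; B=V−Δ·S=7.5154
Node (3,3) S=86.8219: V=(p*·0.0000+(1−p*)·0.0000)/1.01=0.0000; Δ=(0.0000−0.0000)/(91.1630−59.9071)=0.0000; B=V−Δ·S=0.0000
Node (2,0) S=35.7075: V=(p*·4.0616+(1−p*)·16.9163)/1.01=5.4355; Δ=(4.0616−16.9163)/(37.4929−24.6382)=-1.0000; B=V−Δ·S=41.1430
Node (2,1) S=54.3375: V=(p*·0.2863+(1−p*)·4.0616)/1.01=0.6988; Δ=(0.2863−4.0616)/(57.0544−37.4929)=-0.1930; B=V−Δ·S=11.1857
Node (2,2) S=82.6875: V=(p*·0.0000+(1−p*)·0.2863)/1.01=0.0315; Δ=(0.0000−0.2863)/(86.8219−57.0544)=-0.0096; B=V−Δ·S=0.8268
Node (1,0) S=51.7500: V=(p*·0.6988+(1−p*)·5.4355)/1.01=1.2130; Δ=(0.6988−5.4355)/(54.3375−35.7075)=-0.2543; B=V−Δ·S=14.3706
Node (1,1) S=78.7500: V=(p*·0.0315+(1−p*)·0.6988)/1.01=0.1046; Δ=(0.0315−0.6988)/(82.6875−54.3375)=-0.0235; B=V−Δ·S=1.9582
Node (0,0) S=75.0000: V=(p*·0.1046+(1−p*)·1.2130)/1.01=0.2255; Δ=(0.1046−1.2130)/(78.7500−51.7500)=-0.0411; B=V−Δ·S=3.3043
Check: Δ(0,0)·S0 + B(0,0) = 0.2255 = V0.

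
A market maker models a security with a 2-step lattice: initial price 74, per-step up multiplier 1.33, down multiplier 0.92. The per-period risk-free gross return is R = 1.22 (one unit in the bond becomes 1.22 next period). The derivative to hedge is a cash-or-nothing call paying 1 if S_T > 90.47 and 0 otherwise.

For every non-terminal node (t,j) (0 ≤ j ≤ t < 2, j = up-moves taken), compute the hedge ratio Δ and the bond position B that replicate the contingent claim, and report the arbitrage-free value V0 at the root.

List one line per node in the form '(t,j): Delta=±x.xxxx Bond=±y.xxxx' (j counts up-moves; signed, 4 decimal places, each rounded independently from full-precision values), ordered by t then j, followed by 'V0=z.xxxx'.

The replicating-portfolio and risk-neutral prices coincide; use p* = (1.22−0.92)/(1.33−0.92) = 0.7317 for the latter.
Payoff layer (t=2): V(2,0)=0.0000, V(2,1)=1.0000, V(2,2)=1.0000
  t=1,j=0: stock 68.0800 → up 90.5464 (V=1.0000), down 62.6336 (V=0.0000). Price 0.5998; hedge Δ=0.0358, bond B=-1.8393.
  t=1,j=1: stock 98.4200 → up 130.8986 (V=1.0000), down 90.5464 (V=1.0000). Price 0.8197; hedge Δ=0.0000, bond B=0.8197.
  t=0,j=0: stock 74.0000 → up 98.4200 (V=0.8197), down 68.0800 (V=0.5998). Price 0.6235; hedge Δ=0.0072, bond B=0.0871.
Self-financing check: at every node Δ·S+B equals the discounted successor values.

(0,0): Delta=0.0072 Bond=0.0871
(1,0): Delta=0.0358 Bond=-1.8393
(1,1): Delta=0.0000 Bond=0.8197
V0=0.6235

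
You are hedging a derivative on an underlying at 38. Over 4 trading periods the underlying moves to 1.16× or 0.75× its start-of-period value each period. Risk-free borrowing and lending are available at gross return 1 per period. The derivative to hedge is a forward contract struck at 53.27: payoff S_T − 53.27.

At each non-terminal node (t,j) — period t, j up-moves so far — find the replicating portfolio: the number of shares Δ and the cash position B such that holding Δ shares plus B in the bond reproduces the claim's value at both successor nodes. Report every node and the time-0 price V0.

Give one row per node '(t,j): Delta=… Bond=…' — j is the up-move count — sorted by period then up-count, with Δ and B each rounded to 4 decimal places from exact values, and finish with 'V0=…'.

(0,0): Delta=1.0000 Bond=-53.2700
(1,0): Delta=1.0000 Bond=-53.2700
(1,1): Delta=1.0000 Bond=-53.2700
(2,0): Delta=1.0000 Bond=-53.2700
(2,1): Delta=1.0000 Bond=-53.2700
(2,2): Delta=1.0000 Bond=-53.2700
(3,0): Delta=1.0000 Bond=-53.2700
(3,1): Delta=1.0000 Bond=-53.2700
(3,2): Delta=1.0000 Bond=-53.2700
(3,3): Delta=1.0000 Bond=-53.2700
V0=-15.2700

Risk-neutral probability p* = (R−d)/(u−d) = (1−0.75)/(1.16−0.75) = 0.6098.
Terminal values V(4,·): V(4,0)=-41.2466, V(4,1)=-34.6738, V(4,2)=-24.5078, V(4,3)=-8.7845, V(4,4)=15.5343
Node (3,0) S=16.0312: V=(p*·-34.6738+(1−p*)·-41.2466)/1=-37.2388; Δ=(-34.6738−-41.2466)/(18.5962−12.0234)=1.0000; B=V−Δ·S=-53.2700
Node (3,1) S=24.7950: V=(p*·-24.5078+(1−p*)·-34.6738)/1=-28.4750; Δ=(-24.5078−-34.6738)/(28.7622−18.5962)=1.0000; B=V−Δ·S=-53.2700
Node (3,2) S=38.3496: V=(p*·-8.7845+(1−p*)·-24.5078)/1=-14.9204; Δ=(-8.7845−-24.5078)/(44.4855−28.7622)=1.0000; B=V−Δ·S=-53.2700
Node (3,3) S=59.3140: V=(p*·15.5343+(1−p*)·-8.7845)/1=6.0440; Δ=(15.5343−-8.7845)/(68.8043−44.4855)=1.0000; B=V−Δ·S=-53.2700
Node (2,0) S=21.3750: V=(p*·-28.4750+(1−p*)·-37.2388)/1=-31.8950; Δ=(-28.4750−-37.2388)/(24.7950−16.0312)=1.0000; B=V−Δ·S=-53.2700
Node (2,1) S=33.0600: V=(p*·-14.9204+(1−p*)·-28.4750)/1=-20.2100; Δ=(-14.9204−-28.4750)/(38.3496−24.7950)=1.0000; B=V−Δ·S=-53.2700
Node (2,2) S=51.1328: V=(p*·6.0440+(1−p*)·-14.9204)/1=-2.1372; Δ=(6.0440−-14.9204)/(59.3140−38.3496)=1.0000; B=V−Δ·S=-53.2700
Node (1,0) S=28.5000: V=(p*·-20.2100+(1−p*)·-31.8950)/1=-24.7700; Δ=(-20.2100−-31.8950)/(33.0600−21.3750)=1.0000; B=V−Δ·S=-53.2700
Node (1,1) S=44.0800: V=(p*·-2.1372+(1−p*)·-20.2100)/1=-9.1900; Δ=(-2.1372−-20.2100)/(51.1328−33.0600)=1.0000; B=V−Δ·S=-53.2700
Node (0,0) S=38.0000: V=(p*·-9.1900+(1−p*)·-24.7700)/1=-15.2700; Δ=(-9.1900−-24.7700)/(44.0800−28.5000)=1.0000; B=V−Δ·S=-53.2700
Check: Δ(0,0)·S0 + B(0,0) = -15.2700 = V0.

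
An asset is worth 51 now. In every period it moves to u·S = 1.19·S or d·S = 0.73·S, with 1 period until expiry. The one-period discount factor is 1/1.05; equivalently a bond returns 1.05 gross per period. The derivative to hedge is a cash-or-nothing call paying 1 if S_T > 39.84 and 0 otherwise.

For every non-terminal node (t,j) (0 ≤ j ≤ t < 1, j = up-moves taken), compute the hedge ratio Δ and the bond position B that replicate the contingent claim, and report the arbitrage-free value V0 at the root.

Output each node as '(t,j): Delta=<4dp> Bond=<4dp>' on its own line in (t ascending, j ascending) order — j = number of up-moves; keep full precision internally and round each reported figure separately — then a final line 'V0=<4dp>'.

Risk-neutral probability p* = (R−d)/(u−d) = (1.05−0.73)/(1.19−0.73) = 0.6957.
Terminal values V(1,·): V(1,0)=0.0000, V(1,1)=1.0000
Node (0,0) S=51.0000: V=(p*·1.0000+(1−p*)·0.0000)/1.05=0.6625; Δ=(1.0000−0.0000)/(60.6900−37.2300)=0.0426; B=V−Δ·S=-1.5114
Check: Δ(0,0)·S0 + B(0,0) = 0.6625 = V0.

(0,0): Delta=0.0426 Bond=-1.5114
V0=0.6625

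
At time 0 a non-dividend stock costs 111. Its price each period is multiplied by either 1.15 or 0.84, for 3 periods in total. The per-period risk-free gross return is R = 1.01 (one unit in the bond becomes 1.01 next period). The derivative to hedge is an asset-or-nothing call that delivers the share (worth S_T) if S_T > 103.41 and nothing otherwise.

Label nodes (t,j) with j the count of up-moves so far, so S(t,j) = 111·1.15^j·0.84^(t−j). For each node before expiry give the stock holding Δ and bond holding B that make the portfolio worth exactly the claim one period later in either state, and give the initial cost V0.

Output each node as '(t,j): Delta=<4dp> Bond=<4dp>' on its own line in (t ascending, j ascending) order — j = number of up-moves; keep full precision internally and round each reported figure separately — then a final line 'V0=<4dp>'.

The replicating-portfolio and risk-neutral prices coincide; use p* = (1.01−0.84)/(1.15−0.84) = 0.5484 for the latter.
At expiry t=3: V(3,0)=0.0000, V(3,1)=0.0000, V(3,2)=123.3099, V(3,3)=168.8171
  t=2,j=0: stock 78.3216 → up 90.0698 (V=0.0000), down 65.7901 (V=0.0000). Price 0.0000; hedge Δ=0.0000, bond B=0.0000.
  t=2,j=1: stock 107.2260 → up 123.3099 (V=123.3099), down 90.0698 (V=0.0000). Price 66.9520; hedge Δ=3.7097, bond B=-330.8218.
  t=2,j=2: stock 146.7975 → up 168.8171 (V=168.8171), down 123.3099 (V=123.3099). Price 146.7975; hedge Δ=1.0000, bond B=0.0000.
  t=1,j=0: stock 93.2400 → up 107.2260 (V=66.9520), down 78.3216 (V=0.0000). Price 36.3521; hedge Δ=2.3163, bond B=-179.6222.
  t=1,j=1: stock 127.6500 → up 146.7975 (V=146.7975), down 107.2260 (V=66.9520). Price 109.6418; hedge Δ=2.0178, bond B=-147.9242.
  t=0,j=0: stock 111.0000 → up 127.6500 (V=109.6418), down 93.2400 (V=36.3521). Price 75.7854; hedge Δ=2.1299, bond B=-160.6331.
The time-0 hedge costs 75.7854, which is the no-arbitrage price.

(0,0): Delta=2.1299 Bond=-160.6331
(1,0): Delta=2.3163 Bond=-179.6222
(1,1): Delta=2.0178 Bond=-147.9242
(2,0): Delta=0.0000 Bond=0.0000
(2,1): Delta=3.7097 Bond=-330.8218
(2,2): Delta=1.0000 Bond=0.0000
V0=75.7854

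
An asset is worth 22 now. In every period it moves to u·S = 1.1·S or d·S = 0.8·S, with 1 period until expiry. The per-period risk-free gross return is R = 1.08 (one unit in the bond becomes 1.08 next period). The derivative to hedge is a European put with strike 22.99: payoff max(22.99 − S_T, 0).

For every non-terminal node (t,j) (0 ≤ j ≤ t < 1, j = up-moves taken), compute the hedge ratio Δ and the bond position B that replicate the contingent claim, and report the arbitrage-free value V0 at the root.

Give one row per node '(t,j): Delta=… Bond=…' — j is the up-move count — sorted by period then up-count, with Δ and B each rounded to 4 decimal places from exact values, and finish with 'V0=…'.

Since d<R<u, set p* = (R−d)/(u−d) = 0.9333; price each node as the discounted p*-expectation of its children.
Terminal values V(1,·): V(1,0)=5.3900, V(1,1)=0.0000
(0,0): S=22.0000. Δ = (V_up−V_dn)/(S_up−S_dn) = (0.0000−5.3900)/(24.2000−17.6000) = -0.8167. V = [p*·0.0000 + (1−p*)·5.3900]/1.08 = 0.3327. B = V − Δ·S = 18.2994.
Each (Δ,B) replicates both successor values, so the strategy is self-financing and V0 is arbitrage-free.

(0,0): Delta=-0.8167 Bond=18.2994
V0=0.3327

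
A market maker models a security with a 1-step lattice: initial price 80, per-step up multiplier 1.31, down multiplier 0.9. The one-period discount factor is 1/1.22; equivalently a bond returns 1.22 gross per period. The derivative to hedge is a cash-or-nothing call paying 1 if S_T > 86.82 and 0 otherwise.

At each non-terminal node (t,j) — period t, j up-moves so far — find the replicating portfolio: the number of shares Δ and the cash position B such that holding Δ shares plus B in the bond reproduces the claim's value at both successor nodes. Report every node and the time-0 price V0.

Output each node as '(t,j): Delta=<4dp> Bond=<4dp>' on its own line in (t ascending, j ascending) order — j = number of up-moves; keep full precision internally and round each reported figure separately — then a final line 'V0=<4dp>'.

(0,0): Delta=0.0305 Bond=-1.7993
V0=0.6397

Under the risk-neutral measure, an up-move has probability p* = (R−d)/(u−d) = 0.7805 and values discount at R = 1.22.
Payoff layer (t=1): V(1,0)=0.0000, V(1,1)=1.0000
  t=0,j=0: stock 80.0000 → up 104.8000 (V=1.0000), down 72.0000 (V=0.0000). Price 0.6397; hedge Δ=0.0305, bond B=-1.7993.
Each (Δ,B) replicates both successor values, so the strategy is self-financing and V0 is arbitrage-free.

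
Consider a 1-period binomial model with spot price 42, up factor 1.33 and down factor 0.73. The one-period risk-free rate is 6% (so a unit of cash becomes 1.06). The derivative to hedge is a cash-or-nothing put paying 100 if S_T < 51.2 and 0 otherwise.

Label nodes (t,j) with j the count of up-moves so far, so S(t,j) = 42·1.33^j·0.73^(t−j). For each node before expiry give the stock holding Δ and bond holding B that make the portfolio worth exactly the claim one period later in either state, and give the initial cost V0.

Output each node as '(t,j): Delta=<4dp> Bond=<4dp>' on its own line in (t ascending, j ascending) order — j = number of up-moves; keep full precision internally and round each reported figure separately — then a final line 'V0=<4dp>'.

Since d<R<u, set p* = (R−d)/(u−d) = 0.5500; price each node as the discounted p*-expectation of its children.
Payoff layer (t=1): V(1,0)=100.0000, V(1,1)=0.0000
(0,0): S=42.0000. Δ = (V_up−V_dn)/(S_up−S_dn) = (0.0000−100.0000)/(55.8600−30.6600) = -3.9683. V = [p*·0.0000 + (1−p*)·100.0000]/1.06 = 42.4528. B = V − Δ·S = 209.1195.
Root portfolio cost Δ·42+B reproduces V0=42.4528.

(0,0): Delta=-3.9683 Bond=209.1195
V0=42.4528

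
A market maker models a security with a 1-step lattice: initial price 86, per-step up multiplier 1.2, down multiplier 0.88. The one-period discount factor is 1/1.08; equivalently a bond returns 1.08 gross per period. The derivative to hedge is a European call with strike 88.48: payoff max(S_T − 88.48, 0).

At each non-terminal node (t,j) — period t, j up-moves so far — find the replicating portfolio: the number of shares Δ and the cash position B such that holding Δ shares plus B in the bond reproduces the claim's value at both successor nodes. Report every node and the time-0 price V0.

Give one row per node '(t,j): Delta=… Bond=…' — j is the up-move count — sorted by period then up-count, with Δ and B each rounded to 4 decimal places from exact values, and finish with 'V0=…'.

Under the risk-neutral measure, an up-move has probability p* = (R−d)/(u−d) = 0.6250 and values discount at R = 1.08.
Terminal payoffs: V(1,0)=0.0000, V(1,1)=14.7200
(0,0): S=86.0000. Δ = (V_up−V_dn)/(S_up−S_dn) = (14.7200−0.0000)/(103.2000−75.6800) = 0.5349. V = [p*·14.7200 + (1−p*)·0.0000]/1.08 = 8.5185. B = V − Δ·S = -37.4815.
Self-financing check: at every node Δ·S+B equals the discounted successor values.

(0,0): Delta=0.5349 Bond=-37.4815
V0=8.5185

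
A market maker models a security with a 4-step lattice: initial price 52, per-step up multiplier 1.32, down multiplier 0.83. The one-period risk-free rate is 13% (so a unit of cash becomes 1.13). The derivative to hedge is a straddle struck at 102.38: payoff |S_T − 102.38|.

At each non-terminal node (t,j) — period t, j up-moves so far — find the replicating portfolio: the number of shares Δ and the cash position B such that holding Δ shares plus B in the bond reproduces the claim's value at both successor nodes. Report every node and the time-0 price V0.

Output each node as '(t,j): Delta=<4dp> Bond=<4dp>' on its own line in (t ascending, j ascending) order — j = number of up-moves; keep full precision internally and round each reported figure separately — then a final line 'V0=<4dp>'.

(0,0): Delta=-0.3072 Bond=36.3317
(1,0): Delta=-1.0000 Bond=70.9545
(1,1): Delta=-0.0314 Bond=22.1185
(2,0): Delta=-1.0000 Bond=80.1786
(2,1): Delta=-1.0000 Bond=80.1786
(2,2): Delta=0.3544 Bond=-9.9564
(3,0): Delta=-1.0000 Bond=90.6018
(3,1): Delta=-1.0000 Bond=90.6018
(3,2): Delta=-1.0000 Bond=90.6018
(3,3): Delta=0.8937 Bond=-75.7574
V0=20.3554

Risk-neutral probability p* = (R−d)/(u−d) = (1.13−0.83)/(1.32−0.83) = 0.6122.
Terminal values V(4,·): V(4,0)=77.7017, V(4,1)=63.1325, V(4,2)=39.9624, V(4,3)=3.1134, V(4,4)=55.4898
(3,0): S=29.7329. Δ = (V_up−V_dn)/(S_up−S_dn) = (63.1325−77.7017)/(39.2475−24.6783) = -1.0000. V = [p*·63.1325 + (1−p*)·77.7017]/1.13 = 60.8688. B = V − Δ·S = 90.6018.
(3,1): S=47.2861. Δ = (V_up−V_dn)/(S_up−S_dn) = (39.9624−63.1325)/(62.4176−39.2475) = -1.0000. V = [p*·39.9624 + (1−p*)·63.1325]/1.13 = 43.3157. B = V − Δ·S = 90.6018.
(3,2): S=75.2020. Δ = (V_up−V_dn)/(S_up−S_dn) = (3.1134−39.9624)/(99.2666−62.4176) = -1.0000. V = [p*·3.1134 + (1−p*)·39.9624]/1.13 = 15.3998. B = V − Δ·S = 90.6018.
(3,3): S=119.5983. Δ = (V_up−V_dn)/(S_up−S_dn) = (55.4898−3.1134)/(157.8698−99.2666) = 0.8937. V = [p*·55.4898 + (1−p*)·3.1134]/1.13 = 31.1333. B = V − Δ·S = -75.7574.
(2,0): S=35.8228. Δ = (V_up−V_dn)/(S_up−S_dn) = (43.3157−60.8688)/(47.2861−29.7329) = -1.0000. V = [p*·43.3157 + (1−p*)·60.8688]/1.13 = 44.3558. B = V − Δ·S = 80.1786.
(2,1): S=56.9712. Δ = (V_up−V_dn)/(S_up−S_dn) = (15.3998−43.3157)/(75.2020−47.2861) = -1.0000. V = [p*·15.3998 + (1−p*)·43.3157]/1.13 = 23.2074. B = V − Δ·S = 80.1786.
(2,2): S=90.6048. Δ = (V_up−V_dn)/(S_up−S_dn) = (31.1333−15.3998)/(119.5983−75.2020) = 0.3544. V = [p*·31.1333 + (1−p*)·15.3998]/1.13 = 22.1527. B = V − Δ·S = -9.9564.
(1,0): S=43.1600. Δ = (V_up−V_dn)/(S_up−S_dn) = (23.2074−44.3558)/(56.9712−35.8228) = -1.0000. V = [p*·23.2074 + (1−p*)·44.3558]/1.13 = 27.7945. B = V − Δ·S = 70.9545.
(1,1): S=68.6400. Δ = (V_up−V_dn)/(S_up−S_dn) = (22.1527−23.2074)/(90.6048−56.9712) = -0.0314. V = [p*·22.1527 + (1−p*)·23.2074]/1.13 = 19.9660. B = V − Δ·S = 22.1185.
(0,0): S=52.0000. Δ = (V_up−V_dn)/(S_up−S_dn) = (19.9660−27.7945)/(68.6400−43.1600) = -0.3072. V = [p*·19.9660 + (1−p*)·27.7945]/1.13 = 20.3554. B = V − Δ·S = 36.3317.
Check: Δ(0,0)·S0 + B(0,0) = 20.3554 = V0.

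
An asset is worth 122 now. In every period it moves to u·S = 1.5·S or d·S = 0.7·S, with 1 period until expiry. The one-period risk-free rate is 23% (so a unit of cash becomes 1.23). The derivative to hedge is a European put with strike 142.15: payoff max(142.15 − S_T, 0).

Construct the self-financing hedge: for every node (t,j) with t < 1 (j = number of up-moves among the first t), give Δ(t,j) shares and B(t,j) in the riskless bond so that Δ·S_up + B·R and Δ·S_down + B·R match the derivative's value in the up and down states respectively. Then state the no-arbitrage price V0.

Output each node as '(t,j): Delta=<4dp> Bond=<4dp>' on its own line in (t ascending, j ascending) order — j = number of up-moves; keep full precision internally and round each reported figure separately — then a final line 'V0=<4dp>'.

Since d<R<u, set p* = (R−d)/(u−d) = 0.6625; price each node as the discounted p*-expectation of its children.
Payoff layer (t=1): V(1,0)=56.7500, V(1,1)=0.0000
(0,0): S=122.0000. Δ = (V_up−V_dn)/(S_up−S_dn) = (0.0000−56.7500)/(183.0000−85.4000) = -0.5815. V = [p*·0.0000 + (1−p*)·56.7500]/1.23 = 15.5716. B = V − Δ·S = 86.5091.
The time-0 hedge costs 15.5716, which is the no-arbitrage price.

(0,0): Delta=-0.5815 Bond=86.5091
V0=15.5716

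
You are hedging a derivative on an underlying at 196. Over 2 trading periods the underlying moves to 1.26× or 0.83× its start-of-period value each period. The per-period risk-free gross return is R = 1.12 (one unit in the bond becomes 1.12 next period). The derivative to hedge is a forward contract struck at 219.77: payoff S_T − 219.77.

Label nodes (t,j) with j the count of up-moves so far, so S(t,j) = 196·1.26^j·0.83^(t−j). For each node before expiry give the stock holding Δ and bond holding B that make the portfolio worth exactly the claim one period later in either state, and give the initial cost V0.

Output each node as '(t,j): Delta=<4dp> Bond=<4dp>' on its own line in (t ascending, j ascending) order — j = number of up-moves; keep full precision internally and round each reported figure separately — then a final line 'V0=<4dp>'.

Since d<R<u, set p* = (R−d)/(u−d) = 0.6744; price each node as the discounted p*-expectation of its children.
Terminal payoffs: V(2,0)=-84.7456, V(2,1)=-14.7932, V(2,2)=91.3996
  t=1,j=0: stock 162.6800 → up 204.9768 (V=-14.7932), down 135.0244 (V=-84.7456). Price -33.5432; hedge Δ=1.0000, bond B=-196.2232.
  t=1,j=1: stock 246.9600 → up 311.1696 (V=91.3996), down 204.9768 (V=-14.7932). Price 50.7368; hedge Δ=1.0000, bond B=-196.2232.
  t=0,j=0: stock 196.0000 → up 246.9600 (V=50.7368), down 162.6800 (V=-33.5432). Price 20.8007; hedge Δ=1.0000, bond B=-175.1993.
Each (Δ,B) replicates both successor values, so the strategy is self-financing and V0 is arbitrage-free.

(0,0): Delta=1.0000 Bond=-175.1993
(1,0): Delta=1.0000 Bond=-196.2232
(1,1): Delta=1.0000 Bond=-196.2232
V0=20.8007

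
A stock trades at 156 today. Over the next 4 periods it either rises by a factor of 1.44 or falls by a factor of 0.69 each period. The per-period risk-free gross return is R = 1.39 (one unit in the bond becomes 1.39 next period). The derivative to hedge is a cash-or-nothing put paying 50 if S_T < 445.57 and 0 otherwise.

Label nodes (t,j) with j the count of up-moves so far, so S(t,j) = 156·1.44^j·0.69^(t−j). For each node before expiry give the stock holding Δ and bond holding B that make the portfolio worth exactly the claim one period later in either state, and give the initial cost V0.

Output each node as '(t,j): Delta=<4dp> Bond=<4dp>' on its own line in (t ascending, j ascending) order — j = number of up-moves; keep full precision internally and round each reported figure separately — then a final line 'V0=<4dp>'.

(0,0): Delta=-0.1294 Bond=23.4127
(1,0): Delta=0.0000 Bond=18.6177
(1,1): Delta=-0.1338 Bond=33.5383
(2,0): Delta=0.0000 Bond=25.8786
(2,1): Delta=0.0000 Bond=25.8786
(2,2): Delta=-0.1384 Bond=48.0996
(3,0): Delta=0.0000 Bond=35.9712
(3,1): Delta=0.0000 Bond=35.9712
(3,2): Delta=0.0000 Bond=35.9712
(3,3): Delta=-0.1431 Bond=69.0647
V0=3.2302

The replicating-portfolio and risk-neutral prices coincide; use p* = (1.39−0.69)/(1.44−0.69) = 0.9333 for the latter.
Payoff layer (t=4): V(4,0)=50.0000, V(4,1)=50.0000, V(4,2)=50.0000, V(4,3)=50.0000, V(4,4)=0.0000
(3,0): S=51.2474. Δ = (V_up−V_dn)/(S_up−S_dn) = (50.0000−50.0000)/(73.7963−35.3607) = 0.0000. V = [p*·50.0000 + (1−p*)·50.0000]/1.39 = 35.9712. B = V − Δ·S = 35.9712.
(3,1): S=106.9511. Δ = (V_up−V_dn)/(S_up−S_dn) = (50.0000−50.0000)/(154.0096−73.7963) = 0.0000. V = [p*·50.0000 + (1−p*)·50.0000]/1.39 = 35.9712. B = V − Δ·S = 35.9712.
(3,2): S=223.2023. Δ = (V_up−V_dn)/(S_up−S_dn) = (50.0000−50.0000)/(321.4113−154.0096) = 0.0000. V = [p*·50.0000 + (1−p*)·50.0000]/1.39 = 35.9712. B = V − Δ·S = 35.9712.
(3,3): S=465.8135. Δ = (V_up−V_dn)/(S_up−S_dn) = (0.0000−50.0000)/(670.7714−321.4113) = -0.1431. V = [p*·0.0000 + (1−p*)·50.0000]/1.39 = 2.3981. B = V − Δ·S = 69.0647.
(2,0): S=74.2716. Δ = (V_up−V_dn)/(S_up−S_dn) = (35.9712−35.9712)/(106.9511−51.2474) = 0.0000. V = [p*·35.9712 + (1−p*)·35.9712]/1.39 = 25.8786. B = V − Δ·S = 25.8786.
(2,1): S=155.0016. Δ = (V_up−V_dn)/(S_up−S_dn) = (35.9712−35.9712)/(223.2023−106.9511) = 0.0000. V = [p*·35.9712 + (1−p*)·35.9712]/1.39 = 25.8786. B = V − Δ·S = 25.8786.
(2,2): S=323.4816. Δ = (V_up−V_dn)/(S_up−S_dn) = (2.3981−35.9712)/(465.8135−223.2023) = -0.1384. V = [p*·2.3981 + (1−p*)·35.9712]/1.39 = 3.3355. B = V − Δ·S = 48.0996.
(1,0): S=107.6400. Δ = (V_up−V_dn)/(S_up−S_dn) = (25.8786−25.8786)/(155.0016−74.2716) = 0.0000. V = [p*·25.8786 + (1−p*)·25.8786]/1.39 = 18.6177. B = V − Δ·S = 18.6177.
(1,1): S=224.6400. Δ = (V_up−V_dn)/(S_up−S_dn) = (3.3355−25.8786)/(323.4816−155.0016) = -0.1338. V = [p*·3.3355 + (1−p*)·25.8786]/1.39 = 3.4808. B = V − Δ·S = 33.5383.
(0,0): S=156.0000. Δ = (V_up−V_dn)/(S_up−S_dn) = (3.4808−18.6177)/(224.6400−107.6400) = -0.1294. V = [p*·3.4808 + (1−p*)·18.6177]/1.39 = 3.2302. B = V − Δ·S = 23.4127.
Each (Δ,B) replicates both successor values, so the strategy is self-financing and V0 is arbitrage-free.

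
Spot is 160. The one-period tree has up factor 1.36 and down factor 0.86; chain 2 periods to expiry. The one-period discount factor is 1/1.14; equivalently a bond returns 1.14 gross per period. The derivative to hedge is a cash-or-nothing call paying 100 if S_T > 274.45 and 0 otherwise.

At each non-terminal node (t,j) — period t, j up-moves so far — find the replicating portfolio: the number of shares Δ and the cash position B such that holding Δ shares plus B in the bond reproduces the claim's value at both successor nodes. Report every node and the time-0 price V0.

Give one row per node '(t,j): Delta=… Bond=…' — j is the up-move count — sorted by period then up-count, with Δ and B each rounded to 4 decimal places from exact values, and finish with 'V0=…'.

The replicating-portfolio and risk-neutral prices coincide; use p* = (1.14−0.86)/(1.36−0.86) = 0.5600 for the latter.
Payoff layer (t=2): V(2,0)=0.0000, V(2,1)=0.0000, V(2,2)=100.0000
Node (1,0) S=137.6000: V=(p*·0.0000+(1−p*)·0.0000)/1.14=0.0000; Δ=(0.0000−0.0000)/(187.1360−118.3360)=0.0000; B=V−Δ·S=0.0000
Node (1,1) S=217.6000: V=(p*·100.0000+(1−p*)·0.0000)/1.14=49.1228; Δ=(100.0000−0.0000)/(295.9360−187.1360)=0.9191; B=V−Δ·S=-150.8772
Node (0,0) S=160.0000: V=(p*·49.1228+(1−p*)·0.0000)/1.14=24.1305; Δ=(49.1228−0.0000)/(217.6000−137.6000)=0.6140; B=V−Δ·S=-74.1151
Each (Δ,B) replicates both successor values, so the strategy is self-financing and V0 is arbitrage-free.

(0,0): Delta=0.6140 Bond=-74.1151
(1,0): Delta=0.0000 Bond=0.0000
(1,1): Delta=0.9191 Bond=-150.8772
V0=24.1305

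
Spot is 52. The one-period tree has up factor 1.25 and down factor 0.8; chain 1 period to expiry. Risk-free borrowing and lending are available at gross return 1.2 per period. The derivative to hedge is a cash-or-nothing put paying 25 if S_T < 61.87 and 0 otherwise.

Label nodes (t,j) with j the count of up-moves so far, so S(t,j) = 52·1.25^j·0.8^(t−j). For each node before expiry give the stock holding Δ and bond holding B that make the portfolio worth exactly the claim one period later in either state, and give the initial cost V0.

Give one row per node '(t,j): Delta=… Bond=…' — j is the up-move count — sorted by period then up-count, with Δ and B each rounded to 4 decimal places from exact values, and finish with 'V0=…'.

The replicating-portfolio and risk-neutral prices coincide; use p* = (1.2−0.8)/(1.25−0.8) = 0.8889 for the latter.
At expiry t=1: V(1,0)=25.0000, V(1,1)=0.0000
(0,0): S=52.0000. Δ = (V_up−V_dn)/(S_up−S_dn) = (0.0000−25.0000)/(65.0000−41.6000) = -1.0684. V = [p*·0.0000 + (1−p*)·25.0000]/1.2 = 2.3148. B = V − Δ·S = 57.8704.
Check: Δ(0,0)·S0 + B(0,0) = 2.3148 = V0.

(0,0): Delta=-1.0684 Bond=57.8704
V0=2.3148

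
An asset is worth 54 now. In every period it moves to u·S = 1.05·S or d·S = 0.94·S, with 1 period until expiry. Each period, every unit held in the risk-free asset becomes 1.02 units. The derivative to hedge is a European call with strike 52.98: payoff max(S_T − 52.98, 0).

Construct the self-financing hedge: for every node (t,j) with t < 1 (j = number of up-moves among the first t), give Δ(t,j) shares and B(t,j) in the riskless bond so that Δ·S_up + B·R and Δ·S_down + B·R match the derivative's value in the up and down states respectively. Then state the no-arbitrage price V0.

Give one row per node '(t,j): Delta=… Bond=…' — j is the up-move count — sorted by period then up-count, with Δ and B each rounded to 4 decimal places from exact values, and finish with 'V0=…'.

(0,0): Delta=0.6263 Bond=-31.1658
V0=2.6524

The replicating-portfolio and risk-neutral prices coincide; use p* = (1.02−0.94)/(1.05−0.94) = 0.7273 for the latter.
At expiry t=1: V(1,0)=0.0000, V(1,1)=3.7200
  t=0,j=0: stock 54.0000 → up 56.7000 (V=3.7200), down 50.7600 (V=0.0000). Price 2.6524; hedge Δ=0.6263, bond B=-31.1658.
Check: Δ(0,0)·S0 + B(0,0) = 2.6524 = V0.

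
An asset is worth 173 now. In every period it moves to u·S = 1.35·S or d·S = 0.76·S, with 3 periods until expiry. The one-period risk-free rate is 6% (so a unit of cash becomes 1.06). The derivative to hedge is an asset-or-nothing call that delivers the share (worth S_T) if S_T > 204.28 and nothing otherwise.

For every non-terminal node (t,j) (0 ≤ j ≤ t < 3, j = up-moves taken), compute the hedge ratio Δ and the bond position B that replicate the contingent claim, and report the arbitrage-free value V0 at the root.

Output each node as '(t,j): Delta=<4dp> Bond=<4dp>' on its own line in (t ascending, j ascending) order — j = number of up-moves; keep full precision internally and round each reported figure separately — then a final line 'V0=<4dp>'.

Risk-neutral probability p* = (R−d)/(u−d) = (1.06−0.76)/(1.35−0.76) = 0.5085.
Payoff layer (t=3): V(3,0)=0.0000, V(3,1)=0.0000, V(3,2)=239.6223, V(3,3)=425.6449
  t=2,j=0: stock 99.9248 → up 134.8985 (V=0.0000), down 75.9428 (V=0.0000). Price 0.0000; hedge Δ=0.0000, bond B=0.0000.
  t=2,j=1: stock 177.4980 → up 239.6223 (V=239.6223), down 134.8985 (V=0.0000). Price 114.9451; hedge Δ=2.2881, bond B=-291.1944.
  t=2,j=2: stock 315.2925 → up 425.6449 (V=425.6449), down 239.6223 (V=239.6223). Price 315.2925; hedge Δ=1.0000, bond B=0.0000.
  t=1,j=0: stock 131.4800 → up 177.4980 (V=114.9451), down 99.9248 (V=0.0000). Price 55.1384; hedge Δ=1.4818, bond B=-139.6839.
  t=1,j=1: stock 233.5500 → up 315.2925 (V=315.2925), down 177.4980 (V=114.9451). Price 204.5440; hedge Δ=1.4540, bond B=-135.0278.
  t=0,j=0: stock 173.0000 → up 233.5500 (V=204.5440), down 131.4800 (V=55.1384). Price 123.6862; hedge Δ=1.4638, bond B=-129.5437.
The time-0 hedge costs 123.6862, which is the no-arbitrage price.

(0,0): Delta=1.4638 Bond=-129.5437
(1,0): Delta=1.4818 Bond=-139.6839
(1,1): Delta=1.4540 Bond=-135.0278
(2,0): Delta=0.0000 Bond=0.0000
(2,1): Delta=2.2881 Bond=-291.1944
(2,2): Delta=1.0000 Bond=0.0000
V0=123.6862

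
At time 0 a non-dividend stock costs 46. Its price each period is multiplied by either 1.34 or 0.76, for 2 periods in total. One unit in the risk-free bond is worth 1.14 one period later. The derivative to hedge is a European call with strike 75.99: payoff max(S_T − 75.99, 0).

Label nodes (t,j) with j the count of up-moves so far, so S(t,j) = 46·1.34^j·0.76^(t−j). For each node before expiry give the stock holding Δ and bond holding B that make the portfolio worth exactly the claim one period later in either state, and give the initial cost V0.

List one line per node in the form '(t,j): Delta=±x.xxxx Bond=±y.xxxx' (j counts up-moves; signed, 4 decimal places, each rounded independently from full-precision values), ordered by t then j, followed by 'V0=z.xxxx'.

Risk-neutral probability p* = (R−d)/(u−d) = (1.14−0.76)/(1.34−0.76) = 0.6552.
Payoff layer (t=2): V(2,0)=0.0000, V(2,1)=0.0000, V(2,2)=6.6076
Node (1,0) S=34.9600: V=(p*·0.0000+(1−p*)·0.0000)/1.14=0.0000; Δ=(0.0000−0.0000)/(46.8464−26.5696)=0.0000; B=V−Δ·S=0.0000
Node (1,1) S=61.6400: V=(p*·6.6076+(1−p*)·0.0000)/1.14=3.7975; Δ=(6.6076−0.0000)/(82.5976−46.8464)=0.1848; B=V−Δ·S=-7.5949
Node (0,0) S=46.0000: V=(p*·3.7975+(1−p*)·0.0000)/1.14=2.1825; Δ=(3.7975−0.0000)/(61.6400−34.9600)=0.1423; B=V−Δ·S=-4.3649
Check: Δ(0,0)·S0 + B(0,0) = 2.1825 = V0.

(0,0): Delta=0.1423 Bond=-4.3649
(1,0): Delta=0.0000 Bond=0.0000
(1,1): Delta=0.1848 Bond=-7.5949
V0=2.1825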